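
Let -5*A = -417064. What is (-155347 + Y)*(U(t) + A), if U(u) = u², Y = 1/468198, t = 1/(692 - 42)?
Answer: -170883676449074019647/13187577000 ≈ -1.2958e+10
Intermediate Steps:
A = 417064/5 (A = -⅕*(-417064) = 417064/5 ≈ 83413.)
t = 1/650 ≈ 0.0015385
Y = 1/468198 ≈ 2.1359e-6
(-155347 + Y)*(U(t) + A) = (-155347 + 1/468198)*((1/650)² + 417064/5) = -72733154705*(1/422500 + 417064/5)/468198 = -72733154705/468198*35241908001/422500 = -170883676449074019647/13187577000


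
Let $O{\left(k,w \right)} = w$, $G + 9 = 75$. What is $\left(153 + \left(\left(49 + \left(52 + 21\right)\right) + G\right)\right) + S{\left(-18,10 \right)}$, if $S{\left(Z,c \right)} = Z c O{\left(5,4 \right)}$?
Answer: $-379$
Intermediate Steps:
$G = 66$ ($G = -9 + 75 = 66$)
$S{\left(Z,c \right)} = 4 Z c$ ($S{\left(Z,c \right)} = Z c 4 = 4 Z c$)
$\left(153 + \left(\left(49 + \left(52 + 21\right)\right) + G\right)\right) + S{\left(-18,10 \right)} = \left(153 + \left(\left(49 + \left(52 + 21\right)\right) + 66\right)\right) + 4 \left(-18\right) 10 = \left(153 + \left(\left(49 + 73\right) + 66\right)\right) - 720 = \left(153 + \left(122 + 66\right)\right) - 720 = \left(153 + 188\right) - 720 = 341 - 720 = -379$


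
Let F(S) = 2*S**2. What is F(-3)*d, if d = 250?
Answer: 4500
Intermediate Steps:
F(-3)*d = (2*(-3)**2)*250 = (2*9)*250 = 18*250 = 4500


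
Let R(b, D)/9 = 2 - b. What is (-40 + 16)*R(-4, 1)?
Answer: -1296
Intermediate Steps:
R(b, D) = 18 - 9*b (R(b, D) = 9*(2 - b) = 18 - 9*b)
(-40 + 16)*R(-4, 1) = (-40 + 16)*(18 - 9*(-4)) = -24*(18 + 36) = -24*54 = -1296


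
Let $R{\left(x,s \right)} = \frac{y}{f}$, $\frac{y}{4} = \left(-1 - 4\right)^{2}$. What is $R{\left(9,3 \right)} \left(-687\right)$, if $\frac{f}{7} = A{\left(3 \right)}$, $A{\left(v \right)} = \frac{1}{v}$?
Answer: $- \frac{206100}{7} \approx -29443.0$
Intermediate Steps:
$f = \frac{7}{3} \approx 2.3333$
$y = 100$ ($y = 4 \left(-1 - 4\right)^{2} = 4 \left(-5\right)^{2} = 4 \cdot 25 = 100$)
$R{\left(x,s \right)} = \frac{300}{7}$ ($R{\left(x,s \right)} = \frac{100}{\frac{7}{3}} = 100 \cdot \frac{3}{7} = \frac{300}{7}$)
$R{\left(9,3 \right)} \left(-687\right) = \frac{300}{7} \left(-687\right) = - \frac{206100}{7}$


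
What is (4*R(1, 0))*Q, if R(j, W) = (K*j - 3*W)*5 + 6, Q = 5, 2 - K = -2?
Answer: 520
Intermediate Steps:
K = 4 (K = 2 - 1*(-2) = 2 + 2 = 4)
R(j, W) = 6 - 15*W + 20*j (R(j, W) = (4*j - 3*W)*5 + 6 = (-3*W + 4*j)*5 + 6 = (-15*W + 20*j) + 6 = 6 - 15*W + 20*j)
(4*R(1, 0))*Q = (4*(6 - 15*0 + 20*1))*5 = (4*(6 + 0 + 20))*5 = (4*26)*5 = 104*5 = 520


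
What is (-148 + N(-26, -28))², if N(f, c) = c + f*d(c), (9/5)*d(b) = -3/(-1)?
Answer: 432964/9 ≈ 48107.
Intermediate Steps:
d(b) = 5/3 (d(b) = 5*(-3/(-1))/9 = 5*(-3*(-1))/9 = (5/9)*3 = 5/3)
N(f, c) = c + 5*f/3 (N(f, c) = c + f*(5/3) = c + 5*f/3)
(-148 + N(-26, -28))² = (-148 + (-28 + (5/3)*(-26)))² = (-148 + (-28 - 130/3))² = (-148 - 214/3)² = (-658/3)² = 432964/9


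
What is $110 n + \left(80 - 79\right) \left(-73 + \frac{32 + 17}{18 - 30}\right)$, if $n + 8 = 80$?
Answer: $\frac{94115}{12} \approx 7842.9$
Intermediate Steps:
$n = 72$ ($n = -8 + 80 = 72$)
$110 n + \left(80 - 79\right) \left(-73 + \frac{32 + 17}{18 - 30}\right) = 110 \cdot 72 + \left(80 - 79\right) \left(-73 + \frac{32 + 17}{18 - 30}\right) = 7920 + 1 \left(-73 + \frac{49}{-12}\right) = 7920 + 1 \left(-73 + 49 \left(- \frac{1}{12}\right)\right) = 7920 + 1 \left(-73 - \frac{49}{12}\right) = 7920 + 1 \left(- \frac{925}{12}\right) = 7920 - \frac{925}{12} = \frac{94115}{12}$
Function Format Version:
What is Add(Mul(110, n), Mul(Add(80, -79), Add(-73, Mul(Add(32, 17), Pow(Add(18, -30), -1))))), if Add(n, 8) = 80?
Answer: Rational(94115, 12) ≈ 7842.9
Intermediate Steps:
n = 72 (n = Add(-8, 80) = 72)
Add(Mul(110, n), Mul(Add(80, -79), Add(-73, Mul(Add(32, 17), Pow(Add(18, -30), -1))))) = Add(Mul(110, 72), Mul(Add(80, -79), Add(-73, Mul(Add(32, 17), Pow(Add(18, -30), -1))))) = Add(7920, Mul(1, Add(-73, Mul(49, Pow(-12, -1))))) = Add(7920, Mul(1, Add(-73, Mul(49, Rational(-1, 12))))) = Add(7920, Mul(1, Add(-73, Rational(-49, 12)))) = Add(7920, Mul(1, Rational(-925, 12))) = Add(7920, Rational(-925, 12)) = Rational(94115, 12)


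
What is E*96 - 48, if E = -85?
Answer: -8208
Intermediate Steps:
E*96 - 48 = -85*96 - 48 = -8160 - 48 = -8208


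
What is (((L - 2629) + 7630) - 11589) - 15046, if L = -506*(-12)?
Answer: -15562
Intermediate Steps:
L = 6072
(((L - 2629) + 7630) - 11589) - 15046 = (((6072 - 2629) + 7630) - 11589) - 15046 = ((3443 + 7630) - 11589) - 15046 = (11073 - 11589) - 15046 = -516 - 15046 = -15562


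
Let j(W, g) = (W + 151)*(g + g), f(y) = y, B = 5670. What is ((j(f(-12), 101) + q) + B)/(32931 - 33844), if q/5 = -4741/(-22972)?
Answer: -70480251/1906676 ≈ -36.965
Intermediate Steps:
j(W, g) = 2*g*(151 + W) (j(W, g) = (151 + W)*(2*g) = 2*g*(151 + W))
q = 23705/22972 (q = 5*(-4741/(-22972)) = 5*(-4741*(-1/22972)) = 5*(4741/22972) = 23705/22972 ≈ 1.0319)
((j(f(-12), 101) + q) + B)/(32931 - 33844) = ((2*101*(151 - 12) + 23705/22972) + 5670)/(32931 - 33844) = ((2*101*139 + 23705/22972) + 5670)/(-913) = ((28078 + 23705/22972) + 5670)*(-1/913) = (645031521/22972 + 5670)*(-1/913) = (775282761/22972)*(-1/913) = -70480251/1906676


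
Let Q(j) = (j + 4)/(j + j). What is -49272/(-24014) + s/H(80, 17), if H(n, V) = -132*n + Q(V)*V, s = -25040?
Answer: 1121105524/253335693 ≈ 4.4254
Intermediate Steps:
Q(j) = (4 + j)/(2*j) (Q(j) = (4 + j)/((2*j)) = (4 + j)*(1/(2*j)) = (4 + j)/(2*j))
H(n, V) = 2 + V/2 - 132*n (H(n, V) = -132*n + ((4 + V)/(2*V))*V = -132*n + (2 + V/2) = 2 + V/2 - 132*n)
-49272/(-24014) + s/H(80, 17) = -49272/(-24014) - 25040/(2 + (½)*17 - 132*80) = -49272*(-1/24014) - 25040/(2 + 17/2 - 10560) = 24636/12007 - 25040/(-21099/2) = 24636/12007 - 25040*(-2/21099) = 24636/12007 + 50080/21099 = 1121105524/253335693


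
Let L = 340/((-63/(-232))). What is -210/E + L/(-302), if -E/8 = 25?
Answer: -589027/190260 ≈ -3.0959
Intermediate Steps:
E = -200 (E = -8*25 = -200)
L = 78880/63 (L = 340/((-63*(-1/232))) = 340/(63/232) = 340*(232/63) = 78880/63 ≈ 1252.1)
-210/E + L/(-302) = -210/(-200) + (78880/63)/(-302) = -210*(-1/200) + (78880/63)*(-1/302) = 21/20 - 39440/9513 = -589027/190260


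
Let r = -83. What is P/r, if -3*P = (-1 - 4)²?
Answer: 25/249 ≈ 0.10040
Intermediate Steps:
P = -25/3 (P = -(-1 - 4)²/3 = -⅓*(-5)² = -⅓*25 = -25/3 ≈ -8.3333)
P/r = -25/3/(-83) = -1/83*(-25/3) = 25/249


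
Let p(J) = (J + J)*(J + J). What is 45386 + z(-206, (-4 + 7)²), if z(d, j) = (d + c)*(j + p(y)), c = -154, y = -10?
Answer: -101854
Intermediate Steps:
p(J) = 4*J² (p(J) = (2*J)*(2*J) = 4*J²)
z(d, j) = (-154 + d)*(400 + j) (z(d, j) = (d - 154)*(j + 4*(-10)²) = (-154 + d)*(j + 4*100) = (-154 + d)*(j + 400) = (-154 + d)*(400 + j))
45386 + z(-206, (-4 + 7)²) = 45386 + (-61600 - 154*(-4 + 7)² + 400*(-206) - 206*(-4 + 7)²) = 45386 + (-61600 - 154*3² - 82400 - 206*3²) = 45386 + (-61600 - 154*9 - 82400 - 206*9) = 45386 + (-61600 - 1386 - 82400 - 1854) = 45386 - 147240 = -101854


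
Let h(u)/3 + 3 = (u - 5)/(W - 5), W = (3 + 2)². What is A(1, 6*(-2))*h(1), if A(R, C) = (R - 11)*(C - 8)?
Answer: -1920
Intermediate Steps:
W = 25 (W = 5² = 25)
A(R, C) = (-11 + R)*(-8 + C)
h(u) = -39/4 + 3*u/20 (h(u) = -9 + 3*((u - 5)/(25 - 5)) = -9 + 3*((-5 + u)/20) = -9 + 3*((-5 + u)*(1/20)) = -9 + 3*(-¼ + u/20) = -9 + (-¾ + 3*u/20) = -39/4 + 3*u/20)
A(1, 6*(-2))*h(1) = (88 - 66*(-2) - 8*1 + (6*(-2))*1)*(-39/4 + (3/20)*1) = (88 - 11*(-12) - 8 - 12*1)*(-39/4 + 3/20) = (88 + 132 - 8 - 12)*(-48/5) = 200*(-48/5) = -1920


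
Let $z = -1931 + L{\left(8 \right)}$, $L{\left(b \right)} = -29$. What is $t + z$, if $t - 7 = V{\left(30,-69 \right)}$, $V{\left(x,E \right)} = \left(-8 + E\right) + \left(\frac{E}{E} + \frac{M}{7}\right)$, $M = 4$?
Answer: $- \frac{14199}{7} \approx -2028.4$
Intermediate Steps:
$z = -1960$ ($z = -1931 - 29 = -1960$)
$V{\left(x,E \right)} = - \frac{45}{7} + E$ ($V{\left(x,E \right)} = \left(-8 + E\right) + \left(\frac{E}{E} + \frac{4}{7}\right) = \left(-8 + E\right) + \left(1 + 4 \cdot \frac{1}{7}\right) = \left(-8 + E\right) + \left(1 + \frac{4}{7}\right) = \left(-8 + E\right) + \frac{11}{7} = - \frac{45}{7} + E$)
$t = - \frac{479}{7}$ ($t = 7 - \frac{528}{7} = - \frac{479}{7} \approx -68.429$)
$t + z = - \frac{479}{7} - 1960 = - \frac{14199}{7}$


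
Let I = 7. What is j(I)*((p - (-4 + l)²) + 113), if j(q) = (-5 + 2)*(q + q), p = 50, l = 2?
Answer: -6678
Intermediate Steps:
j(q) = -6*q
j(I)*((p - (-4 + l)²) + 113) = (-6*7)*((50 - (-4 + 2)²) + 113) = -42*((50 - 1*(-2)²) + 113) = -42*((50 - 1*4) + 113) = -42*((50 - 4) + 113) = -42*(46 + 113) = -42*159 = -6678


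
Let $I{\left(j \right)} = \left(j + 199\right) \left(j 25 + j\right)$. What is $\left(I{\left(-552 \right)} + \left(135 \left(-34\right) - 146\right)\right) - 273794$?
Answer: $4787726$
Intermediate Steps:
$I{\left(j \right)} = 26 j \left(199 + j\right)$ ($I{\left(j \right)} = \left(199 + j\right) \left(25 j + j\right) = \left(199 + j\right) 26 j = 26 j \left(199 + j\right)$)
$\left(I{\left(-552 \right)} + \left(135 \left(-34\right) - 146\right)\right) - 273794 = \left(26 \left(-552\right) \left(199 - 552\right) + \left(135 \left(-34\right) - 146\right)\right) - 273794 = \left(26 \left(-552\right) \left(-353\right) - 4736\right) - 273794 = \left(5066256 - 4736\right) - 273794 = 5061520 - 273794 = 4787726$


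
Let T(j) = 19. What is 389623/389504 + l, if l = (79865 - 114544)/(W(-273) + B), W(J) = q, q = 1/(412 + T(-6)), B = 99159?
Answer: 318521914091/489601143680 ≈ 0.65057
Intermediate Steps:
q = 1/431 (q = 1/(412 + 19) = 1/431 ≈ 0.0023202)
W(J) = 1/431
l = -14946649/42737530 (l = (79865 - 114544)/(1/431 + 99159) = -34679/42737530/431 = -34679*431/42737530 = -14946649/42737530 ≈ -0.34973)
389623/389504 + l = 389623/389504 - 14946649/42737530 = 389623*(1/389504) - 14946649/42737530 = 22919/22912 - 14946649/42737530 = 318521914091/489601143680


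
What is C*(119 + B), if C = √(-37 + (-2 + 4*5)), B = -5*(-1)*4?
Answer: 139*I*√19 ≈ 605.89*I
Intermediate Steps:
B = 20 (B = 5*4 = 20)
C = I*√19 (C = √(-37 + (-2 + 20)) = √(-37 + 18) = √(-19) = I*√19 ≈ 4.3589*I)
C*(119 + B) = (I*√19)*(119 + 20) = (I*√19)*139 = 139*I*√19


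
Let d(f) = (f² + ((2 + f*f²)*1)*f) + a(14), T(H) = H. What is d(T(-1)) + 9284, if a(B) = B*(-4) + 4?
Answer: 9232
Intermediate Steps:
a(B) = 4 - 4*B (a(B) = -4*B + 4 = 4 - 4*B)
d(f) = -52 + f² + f*(2 + f³) (d(f) = (f² + ((2 + f*f²)*1)*f) + (4 - 4*14) = (f² + ((2 + f³)*1)*f) + (4 - 56) = (f² + (2 + f³)*f) - 52 = (f² + f*(2 + f³)) - 52 = -52 + f² + f*(2 + f³))
d(T(-1)) + 9284 = (-52 + (-1)² + (-1)⁴ + 2*(-1)) + 9284 = (-52 + 1 + 1 - 2) + 9284 = -52 + 9284 = 9232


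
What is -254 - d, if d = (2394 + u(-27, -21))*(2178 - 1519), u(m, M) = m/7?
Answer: -11027507/7 ≈ -1.5754e+6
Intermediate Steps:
u(m, M) = m/7 (u(m, M) = m*(⅐) = m/7)
d = 11025729/7 (d = (2394 + (⅐)*(-27))*(2178 - 1519) = (2394 - 27/7)*659 = (16731/7)*659 = 11025729/7 ≈ 1.5751e+6)
-254 - d = -254 - 1*11025729/7 = -254 - 11025729/7 = -11027507/7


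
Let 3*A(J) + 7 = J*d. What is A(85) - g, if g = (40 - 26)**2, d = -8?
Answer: -425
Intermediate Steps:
A(J) = -7/3 - 8*J/3 (A(J) = -7/3 + (J*(-8))/3 = -7/3 + (-8*J)/3 = -7/3 - 8*J/3)
g = 196 (g = 14**2 = 196)
A(85) - g = (-7/3 - 8/3*85) - 1*196 = (-7/3 - 680/3) - 196 = -229 - 196 = -425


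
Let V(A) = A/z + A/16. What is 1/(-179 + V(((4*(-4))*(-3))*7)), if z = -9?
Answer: -3/586 ≈ -0.0051195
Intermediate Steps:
V(A) = -7*A/144 (V(A) = A/(-9) + A/16 = A*(-⅑) + A*(1/16) = -A/9 + A/16 = -7*A/144)
1/(-179 + V(((4*(-4))*(-3))*7)) = 1/(-179 - 7*(4*(-4))*(-3)*7/144) = 1/(-179 - 7*(-16*(-3))*7/144) = 1/(-179 - 7*7/3) = 1/(-179 - 7/144*336) = 1/(-179 - 49/3) = 1/(-586/3) = -3/586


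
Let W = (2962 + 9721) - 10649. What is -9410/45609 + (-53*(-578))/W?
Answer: 229674361/15461451 ≈ 14.855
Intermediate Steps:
W = 2034 (W = 12683 - 10649 = 2034)
-9410/45609 + (-53*(-578))/W = -9410/45609 - 53*(-578)/2034 = -9410*1/45609 + 30634*(1/2034) = -9410/45609 + 15317/1017 = 229674361/15461451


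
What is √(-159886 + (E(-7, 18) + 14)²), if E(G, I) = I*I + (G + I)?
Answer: I*√38085 ≈ 195.15*I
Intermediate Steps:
E(G, I) = G + I + I² (E(G, I) = I² + (G + I) = G + I + I²)
√(-159886 + (E(-7, 18) + 14)²) = √(-159886 + ((-7 + 18 + 18²) + 14)²) = √(-159886 + ((-7 + 18 + 324) + 14)²) = √(-159886 + (335 + 14)²) = √(-159886 + 349²) = √(-159886 + 121801) = √(-38085) = I*√38085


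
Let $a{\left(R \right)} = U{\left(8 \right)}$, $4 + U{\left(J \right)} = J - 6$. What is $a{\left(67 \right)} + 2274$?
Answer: $2272$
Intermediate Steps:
$U{\left(J \right)} = -10 + J$ ($U{\left(J \right)} = -4 + \left(J - 6\right) = -4 + \left(-6 + J\right) = -10 + J$)
$a{\left(R \right)} = -2$ ($a{\left(R \right)} = -10 + 8 = -2$)
$a{\left(67 \right)} + 2274 = -2 + 2274 = 2272$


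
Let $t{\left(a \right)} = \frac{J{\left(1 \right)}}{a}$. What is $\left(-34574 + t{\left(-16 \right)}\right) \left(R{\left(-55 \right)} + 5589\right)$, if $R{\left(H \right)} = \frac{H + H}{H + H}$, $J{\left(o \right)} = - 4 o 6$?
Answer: $-193260275$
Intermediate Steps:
$J{\left(o \right)} = - 24 o$
$R{\left(H \right)} = 1$ ($R{\left(H \right)} = \frac{2 H}{2 H} = 2 H \frac{1}{2 H} = 1$)
$t{\left(a \right)} = - \frac{24}{a}$ ($t{\left(a \right)} = \frac{\left(-24\right) 1}{a} = - \frac{24}{a}$)
$\left(-34574 + t{\left(-16 \right)}\right) \left(R{\left(-55 \right)} + 5589\right) = \left(-34574 - \frac{24}{-16}\right) \left(1 + 5589\right) = \left(-34574 - - \frac{3}{2}\right) 5590 = \left(-34574 + \frac{3}{2}\right) 5590 = \left(- \frac{69145}{2}\right) 5590 = -193260275$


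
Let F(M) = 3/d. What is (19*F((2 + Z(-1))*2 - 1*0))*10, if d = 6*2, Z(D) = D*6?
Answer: 95/2 ≈ 47.500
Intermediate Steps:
Z(D) = 6*D
d = 12
F(M) = ¼ (F(M) = 3/12 = 3*(1/12) = ¼)
(19*F((2 + Z(-1))*2 - 1*0))*10 = (19*(¼))*10 = (19/4)*10 = 95/2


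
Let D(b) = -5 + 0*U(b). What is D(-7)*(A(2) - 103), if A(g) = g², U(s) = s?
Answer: 495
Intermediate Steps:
D(b) = -5 (D(b) = -5 + 0*b = -5 + 0 = -5)
D(-7)*(A(2) - 103) = -5*(2² - 103) = -5*(4 - 103) = -5*(-99) = 495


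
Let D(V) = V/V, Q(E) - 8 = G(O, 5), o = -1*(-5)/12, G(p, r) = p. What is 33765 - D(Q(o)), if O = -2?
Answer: 33764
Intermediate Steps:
o = 5/12 (o = 5*(1/12) = 5/12 ≈ 0.41667)
Q(E) = 6 (Q(E) = 8 - 2 = 6)
D(V) = 1
33765 - D(Q(o)) = 33765 - 1*1 = 33765 - 1 = 33764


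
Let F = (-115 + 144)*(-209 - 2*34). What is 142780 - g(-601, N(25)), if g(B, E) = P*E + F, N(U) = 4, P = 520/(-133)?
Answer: 20060209/133 ≈ 1.5083e+5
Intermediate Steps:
P = -520/133 (P = 520*(-1/133) = -520/133 ≈ -3.9098)
F = -8033 (F = 29*(-209 - 68) = 29*(-277) = -8033)
g(B, E) = -8033 - 520*E/133 (g(B, E) = -520*E/133 - 8033 = -8033 - 520*E/133)
142780 - g(-601, N(25)) = 142780 - (-8033 - 520/133*4) = 142780 - (-8033 - 2080/133) = 142780 - 1*(-1070469/133) = 142780 + 1070469/133 = 20060209/133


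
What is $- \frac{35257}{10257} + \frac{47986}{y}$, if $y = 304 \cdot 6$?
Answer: $\frac{23771313}{1039376} \approx 22.871$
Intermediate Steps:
$y = 1824$
$- \frac{35257}{10257} + \frac{47986}{y} = - \frac{35257}{10257} + \frac{47986}{1824} = \left(-35257\right) \frac{1}{10257} + 47986 \cdot \frac{1}{1824} = - \frac{35257}{10257} + \frac{23993}{912} = \frac{23771313}{1039376}$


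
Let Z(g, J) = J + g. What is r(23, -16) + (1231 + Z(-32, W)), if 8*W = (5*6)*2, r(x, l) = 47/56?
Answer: 67611/56 ≈ 1207.3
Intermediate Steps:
r(x, l) = 47/56 (r(x, l) = 47*(1/56) = 47/56)
W = 15/2 (W = ((5*6)*2)/8 = (30*2)/8 = (1/8)*60 = 15/2 ≈ 7.5000)
r(23, -16) + (1231 + Z(-32, W)) = 47/56 + (1231 + (15/2 - 32)) = 47/56 + (1231 - 49/2) = 47/56 + 2413/2 = 67611/56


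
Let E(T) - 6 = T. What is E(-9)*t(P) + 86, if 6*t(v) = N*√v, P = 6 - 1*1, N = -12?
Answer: 86 + 6*√5 ≈ 99.416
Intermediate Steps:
P = 5 (P = 6 - 1 = 5)
E(T) = 6 + T
t(v) = -2*√v (t(v) = (-12*√v)/6 = -2*√v)
E(-9)*t(P) + 86 = (6 - 9)*(-2*√5) + 86 = -(-6)*√5 + 86 = 6*√5 + 86 = 86 + 6*√5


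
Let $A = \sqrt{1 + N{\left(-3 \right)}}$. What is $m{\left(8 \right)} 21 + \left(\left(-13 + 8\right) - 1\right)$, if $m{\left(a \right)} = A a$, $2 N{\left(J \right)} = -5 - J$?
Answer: $-6$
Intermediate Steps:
$N{\left(J \right)} = - \frac{5}{2} - \frac{J}{2}$ ($N{\left(J \right)} = \frac{-5 - J}{2} = - \frac{5}{2} - \frac{J}{2}$)
$A = 0$ ($A = \sqrt{1 - 1} = \sqrt{0} = 0$)
$m{\left(a \right)} = 0$ ($m{\left(a \right)} = 0 a = 0$)
$m{\left(8 \right)} 21 + \left(\left(-13 + 8\right) - 1\right) = 0 \cdot 21 + \left(\left(-13 + 8\right) - 1\right) = 0 - 6 = -6$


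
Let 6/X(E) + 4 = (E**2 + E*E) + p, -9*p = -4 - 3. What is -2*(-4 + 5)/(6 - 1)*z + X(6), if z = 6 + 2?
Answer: -9634/3095 ≈ -3.1128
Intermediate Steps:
p = 7/9 (p = -(-4 - 3)/9 = -1/9*(-7) = 7/9 ≈ 0.77778)
z = 8
X(E) = 6/(-29/9 + 2*E**2) (X(E) = 6/(-4 + ((E**2 + E*E) + 7/9)) = 6/(-4 + ((E**2 + E**2) + 7/9)) = 6/(-4 + (2*E**2 + 7/9)) = 6/(-4 + (7/9 + 2*E**2)) = 6/(-29/9 + 2*E**2))
-2*(-4 + 5)/(6 - 1)*z + X(6) = -2*(-4 + 5)/(6 - 1)*8 + 54/(-29 + 18*6**2) = -2*1/5*8 + 54/(-29 + 18*36) = -2*1*(1/5)*8 + 54/(-29 + 648) = -2*8/5 + 54/619 = -2*8/5 + 54*(1/619) = -16/5 + 54/619 = -9634/3095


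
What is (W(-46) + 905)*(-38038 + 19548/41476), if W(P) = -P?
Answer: -375084989385/10369 ≈ -3.6174e+7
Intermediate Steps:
(W(-46) + 905)*(-38038 + 19548/41476) = (-1*(-46) + 905)*(-38038 + 19548/41476) = (46 + 905)*(-38038 + 19548*(1/41476)) = 951*(-38038 + 4887/10369) = 951*(-394411135/10369) = -375084989385/10369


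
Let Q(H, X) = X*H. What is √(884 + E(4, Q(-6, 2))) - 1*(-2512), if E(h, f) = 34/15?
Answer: 2512 + 17*√690/15 ≈ 2541.8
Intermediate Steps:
Q(H, X) = H*X
E(h, f) = 34/15 (E(h, f) = 34*(1/15) = 34/15)
√(884 + E(4, Q(-6, 2))) - 1*(-2512) = √(884 + 34/15) - 1*(-2512) = √(13294/15) + 2512 = 17*√690/15 + 2512 = 2512 + 17*√690/15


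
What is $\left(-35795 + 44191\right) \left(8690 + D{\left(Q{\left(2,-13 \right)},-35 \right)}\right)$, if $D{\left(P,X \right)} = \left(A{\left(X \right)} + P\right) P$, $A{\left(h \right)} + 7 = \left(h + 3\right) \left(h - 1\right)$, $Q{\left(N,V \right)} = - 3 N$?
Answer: $15582976$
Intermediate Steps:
$A{\left(h \right)} = -7 + \left(-1 + h\right) \left(3 + h\right)$ ($A{\left(h \right)} = -7 + \left(h + 3\right) \left(h - 1\right) = -7 + \left(3 + h\right) \left(-1 + h\right) = -7 + \left(-1 + h\right) \left(3 + h\right)$)
$D{\left(P,X \right)} = P \left(-10 + P + X^{2} + 2 X\right)$ ($D{\left(P,X \right)} = \left(\left(-10 + X^{2} + 2 X\right) + P\right) P = \left(-10 + P + X^{2} + 2 X\right) P = P \left(-10 + P + X^{2} + 2 X\right)$)
$\left(-35795 + 44191\right) \left(8690 + D{\left(Q{\left(2,-13 \right)},-35 \right)}\right) = \left(-35795 + 44191\right) \left(8690 + \left(-3\right) 2 \left(-10 - 6 + \left(-35\right)^{2} + 2 \left(-35\right)\right)\right) = 8396 \left(8690 - 6 \left(-10 - 6 + 1225 - 70\right)\right) = 8396 \left(8690 - 6834\right) = 8396 \cdot 1856 = 15582976$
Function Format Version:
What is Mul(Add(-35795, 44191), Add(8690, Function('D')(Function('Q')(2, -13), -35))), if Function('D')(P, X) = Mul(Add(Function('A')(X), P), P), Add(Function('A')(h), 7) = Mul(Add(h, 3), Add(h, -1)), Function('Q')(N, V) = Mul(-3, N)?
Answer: 15582976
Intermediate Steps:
Function('A')(h) = Add(-7, Mul(Add(-1, h), Add(3, h))) (Function('A')(h) = Add(-7, Mul(Add(h, 3), Add(h, -1))) = Add(-7, Mul(Add(3, h), Add(-1, h))) = Add(-7, Mul(Add(-1, h), Add(3, h))))
Function('D')(P, X) = Mul(P, Add(-10, P, Pow(X, 2), Mul(2, X))) (Function('D')(P, X) = Mul(Add(Add(-10, Pow(X, 2), Mul(2, X)), P), P) = Mul(Add(-10, P, Pow(X, 2), Mul(2, X)), P) = Mul(P, Add(-10, P, Pow(X, 2), Mul(2, X))))
Mul(Add(-35795, 44191), Add(8690, Function('D')(Function('Q')(2, -13), -35))) = Mul(Add(-35795, 44191), Add(8690, Mul(Mul(-3, 2), Add(-10, Mul(-3, 2), Pow(-35, 2), Mul(2, -35))))) = Mul(8396, Add(8690, Mul(-6, Add(-10, -6, 1225, -70)))) = Mul(8396, Add(8690, Mul(-6, 1139))) = Mul(8396, Add(8690, -6834)) = Mul(8396, 1856) = 15582976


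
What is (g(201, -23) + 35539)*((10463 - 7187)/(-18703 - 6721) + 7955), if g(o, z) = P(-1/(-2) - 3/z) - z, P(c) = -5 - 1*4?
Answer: 256800136719/908 ≈ 2.8282e+8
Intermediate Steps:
P(c) = -9 (P(c) = -5 - 4 = -9)
g(o, z) = -9 - z
(g(201, -23) + 35539)*((10463 - 7187)/(-18703 - 6721) + 7955) = ((-9 - 1*(-23)) + 35539)*((10463 - 7187)/(-18703 - 6721) + 7955) = ((-9 + 23) + 35539)*(3276/(-25424) + 7955) = (14 + 35539)*(3276*(-1/25424) + 7955) = 35553*(-117/908 + 7955) = 35553*(7223023/908) = 256800136719/908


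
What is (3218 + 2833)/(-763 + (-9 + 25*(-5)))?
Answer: -2017/299 ≈ -6.7458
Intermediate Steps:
(3218 + 2833)/(-763 + (-9 + 25*(-5))) = 6051/(-763 + (-9 - 125)) = 6051/(-763 - 134) = 6051/(-897) = 6051*(-1/897) = -2017/299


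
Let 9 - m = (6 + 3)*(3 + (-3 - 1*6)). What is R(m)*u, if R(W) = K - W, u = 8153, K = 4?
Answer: -481027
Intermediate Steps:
m = 63 (m = 9 - (6 + 3)*(3 + (-3 - 1*6)) = 9 - 9*(3 + (-3 - 6)) = 9 - 9*(3 - 9) = 9 - 9*(-6) = 9 - 1*(-54) = 9 + 54 = 63)
R(W) = 4 - W
R(m)*u = (4 - 1*63)*8153 = (4 - 63)*8153 = -59*8153 = -481027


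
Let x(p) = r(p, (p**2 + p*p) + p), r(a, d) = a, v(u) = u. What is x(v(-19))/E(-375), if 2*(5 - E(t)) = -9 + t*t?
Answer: 19/70303 ≈ 0.00027026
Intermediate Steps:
x(p) = p
E(t) = 19/2 - t**2/2 (E(t) = 5 - (-9 + t*t)/2 = 5 - (-9 + t**2)/2 = 5 + (9/2 - t**2/2) = 19/2 - t**2/2)
x(v(-19))/E(-375) = -19/(19/2 - 1/2*(-375)**2) = -19/(19/2 - 1/2*140625) = -19/(19/2 - 140625/2) = -19/(-70303) = -19*(-1/70303) = 19/70303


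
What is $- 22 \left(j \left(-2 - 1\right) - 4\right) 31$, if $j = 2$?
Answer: $6820$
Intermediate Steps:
$- 22 \left(j \left(-2 - 1\right) - 4\right) 31 = - 22 \left(2 \left(-2 - 1\right) - 4\right) 31 = - 22 \left(2 \left(-3\right) - 4\right) 31 = - 22 \left(-6 - 4\right) 31 = \left(-22\right) \left(-10\right) 31 = 220 \cdot 31 = 6820$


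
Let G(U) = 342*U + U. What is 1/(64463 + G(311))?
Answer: 1/171136 ≈ 5.8433e-6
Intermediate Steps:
G(U) = 343*U
1/(64463 + G(311)) = 1/(64463 + 343*311) = 1/(64463 + 106673) = 1/171136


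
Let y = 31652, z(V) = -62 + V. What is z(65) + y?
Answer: 31655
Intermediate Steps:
z(65) + y = (-62 + 65) + 31652 = 3 + 31652 = 31655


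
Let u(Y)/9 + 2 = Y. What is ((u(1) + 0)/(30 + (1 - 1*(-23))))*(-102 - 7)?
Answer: 109/6 ≈ 18.167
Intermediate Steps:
u(Y) = -18 + 9*Y
((u(1) + 0)/(30 + (1 - 1*(-23))))*(-102 - 7) = (((-18 + 9*1) + 0)/(30 + (1 - 1*(-23))))*(-102 - 7) = (((-18 + 9) + 0)/(30 + (1 + 23)))*(-109) = ((-9 + 0)/(30 + 24))*(-109) = -9/54*(-109) = -9*1/54*(-109) = -⅙*(-109) = 109/6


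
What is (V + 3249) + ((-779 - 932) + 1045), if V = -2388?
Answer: 195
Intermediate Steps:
(V + 3249) + ((-779 - 932) + 1045) = (-2388 + 3249) + ((-779 - 932) + 1045) = 861 + (-1711 + 1045) = 861 - 666 = 195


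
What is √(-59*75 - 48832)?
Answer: I*√53257 ≈ 230.77*I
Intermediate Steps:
√(-59*75 - 48832) = √(-4425 - 48832) = √(-53257) = I*√53257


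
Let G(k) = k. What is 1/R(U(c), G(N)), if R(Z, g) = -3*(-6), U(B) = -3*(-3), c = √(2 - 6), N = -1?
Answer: 1/18 ≈ 0.055556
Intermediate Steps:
c = 2*I (c = √(-4) = 2*I ≈ 2.0*I)
U(B) = 9
R(Z, g) = 18
1/R(U(c), G(N)) = 1/18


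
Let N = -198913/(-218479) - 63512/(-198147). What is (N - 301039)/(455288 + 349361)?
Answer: -13032213539638648/34834026396062037 ≈ -0.37412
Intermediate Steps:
N = 53290052459/43290958413 (N = -198913*(-1/218479) - 63512*(-1/198147) = 198913/218479 + 63512/198147 = 53290052459/43290958413 ≈ 1.2310)
(N - 301039)/(455288 + 349361) = (53290052459/43290958413 - 301039)/(455288 + 349361) = -13032213539638648/43290958413/804649 = -13032213539638648/43290958413*1/804649 = -13032213539638648/34834026396062037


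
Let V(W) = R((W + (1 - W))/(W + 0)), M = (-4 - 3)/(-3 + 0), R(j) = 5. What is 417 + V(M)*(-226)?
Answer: -713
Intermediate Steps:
M = 7/3 (M = -7/(-3) = -⅓*(-7) = 7/3 ≈ 2.3333)
V(W) = 5
417 + V(M)*(-226) = 417 + 5*(-226) = 417 - 1130 = -713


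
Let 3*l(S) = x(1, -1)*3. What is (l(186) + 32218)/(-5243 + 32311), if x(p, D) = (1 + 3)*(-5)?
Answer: 16099/13534 ≈ 1.1895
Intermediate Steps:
x(p, D) = -20 (x(p, D) = 4*(-5) = -20)
l(S) = -20 (l(S) = (-20*3)/3 = (⅓)*(-60) = -20)
(l(186) + 32218)/(-5243 + 32311) = (-20 + 32218)/(-5243 + 32311) = 32198/27068 = 32198*(1/27068) = 16099/13534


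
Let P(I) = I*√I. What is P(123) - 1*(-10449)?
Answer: 10449 + 123*√123 ≈ 11813.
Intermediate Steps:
P(I) = I^(3/2)
P(123) - 1*(-10449) = 123^(3/2) - 1*(-10449) = 123*√123 + 10449 = 10449 + 123*√123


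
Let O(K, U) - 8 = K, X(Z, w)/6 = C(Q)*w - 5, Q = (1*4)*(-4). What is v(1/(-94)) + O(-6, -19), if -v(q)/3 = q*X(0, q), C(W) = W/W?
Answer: 4597/4418 ≈ 1.0405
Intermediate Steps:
Q = -16 (Q = 4*(-4) = -16)
C(W) = 1
X(Z, w) = -30 + 6*w (X(Z, w) = 6*(1*w - 5) = 6*(w - 5) = 6*(-5 + w) = -30 + 6*w)
O(K, U) = 8 + K
v(q) = -3*q*(-30 + 6*q)
v(1/(-94)) + O(-6, -19) = 18*(5 - 1/(-94))/(-94) + (8 - 6) = 18*(-1/94)*(5 - 1*(-1/94)) + 2 = 18*(-1/94)*(5 + 1/94) + 2 = 18*(-1/94)*(471/94) + 2 = -4239/4418 + 2 = 4597/4418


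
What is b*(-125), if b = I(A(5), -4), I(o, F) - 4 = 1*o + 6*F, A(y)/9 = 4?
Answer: -2000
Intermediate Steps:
A(y) = 36 (A(y) = 9*4 = 36)
I(o, F) = 4 + o + 6*F (I(o, F) = 4 + (1*o + 6*F) = 4 + (o + 6*F) = 4 + o + 6*F)
b = 16 (b = 4 + 36 + 6*(-4) = 4 + 36 - 24 = 16)
b*(-125) = 16*(-125) = -2000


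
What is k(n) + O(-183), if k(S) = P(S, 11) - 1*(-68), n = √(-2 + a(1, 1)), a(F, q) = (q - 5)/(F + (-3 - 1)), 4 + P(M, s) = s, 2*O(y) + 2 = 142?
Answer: 145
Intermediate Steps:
O(y) = 70 (O(y) = -1 + (½)*142 = -1 + 71 = 70)
P(M, s) = -4 + s
a(F, q) = (-5 + q)/(-4 + F) (a(F, q) = (-5 + q)/(F - 4) = (-5 + q)/(-4 + F))
n = I*√6/3 (n = √(-2 + (-5 + 1)/(-4 + 1)) = √(-2 - 4/(-3)) = √(-2 - ⅓*(-4)) = √(-2 + 4/3) = √(-⅔) = I*√6/3 ≈ 0.8165*I)
k(S) = 75 (k(S) = (-4 + 11) - 1*(-68) = 7 + 68 = 75)
k(n) + O(-183) = 75 + 70 = 145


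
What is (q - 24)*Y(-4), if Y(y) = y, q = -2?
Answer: 104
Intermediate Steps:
(q - 24)*Y(-4) = (-2 - 24)*(-4) = -26*(-4) = 104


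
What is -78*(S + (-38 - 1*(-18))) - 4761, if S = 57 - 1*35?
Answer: -4917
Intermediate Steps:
S = 22 (S = 57 - 35 = 22)
-78*(S + (-38 - 1*(-18))) - 4761 = -78*(22 + (-38 - 1*(-18))) - 4761 = -78*(22 + (-38 + 18)) - 4761 = -78*(22 - 20) - 4761 = -78*2 - 4761 = -156 - 4761 = -4917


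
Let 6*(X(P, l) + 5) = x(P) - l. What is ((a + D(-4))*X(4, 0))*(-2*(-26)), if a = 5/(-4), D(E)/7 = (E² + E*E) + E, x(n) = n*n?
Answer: -70889/3 ≈ -23630.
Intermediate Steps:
x(n) = n²
X(P, l) = -5 - l/6 + P²/6 (X(P, l) = -5 + (P² - l)/6 = -5 + (-l/6 + P²/6) = -5 - l/6 + P²/6)
D(E) = 7*E + 14*E² (D(E) = 7*((E² + E*E) + E) = 7*((E² + E²) + E) = 7*(2*E² + E) = 7*(E + 2*E²) = 7*E + 14*E²)
a = -5/4 (a = 5*(-¼) = -5/4 ≈ -1.2500)
((a + D(-4))*X(4, 0))*(-2*(-26)) = ((-5/4 + 7*(-4)*(1 + 2*(-4)))*(-5 - ⅙*0 + (⅙)*4²))*(-2*(-26)) = ((-5/4 + 7*(-4)*(1 - 8))*(-5 + 0 + (⅙)*16))*52 = ((-5/4 + 7*(-4)*(-7))*(-5 + 0 + 8/3))*52 = ((-5/4 + 196)*(-7/3))*52 = ((779/4)*(-7/3))*52 = -5453/12*52 = -70889/3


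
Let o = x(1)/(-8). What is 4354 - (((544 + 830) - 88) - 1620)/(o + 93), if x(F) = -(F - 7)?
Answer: 1607962/369 ≈ 4357.6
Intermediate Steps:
x(F) = 7 - F (x(F) = -(-7 + F) = 7 - F)
o = -3/4 (o = (7 - 1*1)/(-8) = -(7 - 1)/8 = -1/8*6 = -3/4 ≈ -0.75000)
4354 - (((544 + 830) - 88) - 1620)/(o + 93) = 4354 - (((544 + 830) - 88) - 1620)/(-3/4 + 93) = 4354 - ((1374 - 88) - 1620)/369/4 = 4354 - (1286 - 1620)*4/369 = 4354 - (-334)*4/369 = 4354 - 1*(-1336/369) = 4354 + 1336/369 = 1607962/369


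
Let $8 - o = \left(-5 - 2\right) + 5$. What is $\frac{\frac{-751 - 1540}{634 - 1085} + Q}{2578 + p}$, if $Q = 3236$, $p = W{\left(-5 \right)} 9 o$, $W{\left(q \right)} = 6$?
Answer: $\frac{1461727}{1406218} \approx 1.0395$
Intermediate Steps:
$o = 10$ ($o = 8 - \left(\left(-5 - 2\right) + 5\right) = 8 - \left(-7 + 5\right) = 8 - -2 = 8 + 2 = 10$)
$p = 540$ ($p = 6 \cdot 9 \cdot 10 = 54 \cdot 10 = 540$)
$\frac{\frac{-751 - 1540}{634 - 1085} + Q}{2578 + p} = \frac{\frac{-751 - 1540}{634 - 1085} + 3236}{2578 + 540} = \frac{- \frac{2291}{-451} + 3236}{3118} = \left(\left(-2291\right) \left(- \frac{1}{451}\right) + 3236\right) \frac{1}{3118} = \left(\frac{2291}{451} + 3236\right) \frac{1}{3118} = \frac{1461727}{451} \cdot \frac{1}{3118} = \frac{1461727}{1406218}$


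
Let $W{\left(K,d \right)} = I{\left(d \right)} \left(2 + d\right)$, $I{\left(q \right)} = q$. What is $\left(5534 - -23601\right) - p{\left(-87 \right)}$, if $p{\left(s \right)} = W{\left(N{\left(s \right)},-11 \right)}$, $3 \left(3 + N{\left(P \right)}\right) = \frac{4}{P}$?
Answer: $29036$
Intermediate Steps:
$N{\left(P \right)} = -3 + \frac{4}{3 P}$ ($N{\left(P \right)} = -3 + \frac{4 \frac{1}{P}}{3} = -3 + \frac{4}{3 P}$)
$W{\left(K,d \right)} = d \left(2 + d\right)$
$p{\left(s \right)} = 99$ ($p{\left(s \right)} = - 11 \left(2 - 11\right) = \left(-11\right) \left(-9\right) = 99$)
$\left(5534 - -23601\right) - p{\left(-87 \right)} = \left(5534 - -23601\right) - 99 = \left(5534 + 23601\right) - 99 = 29135 - 99 = 29036$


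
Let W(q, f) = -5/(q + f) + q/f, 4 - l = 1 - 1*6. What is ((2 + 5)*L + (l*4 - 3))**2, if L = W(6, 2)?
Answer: 157609/64 ≈ 2462.6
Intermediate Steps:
l = 9 (l = 4 - (1 - 1*6) = 4 - (1 - 6) = 4 - 1*(-5) = 4 + 5 = 9)
W(q, f) = -5/(f + q) + q/f
L = 19/8 (L = (6**2 - 5*2 + 2*6)/(2*(2 + 6)) = (1/2)*(36 - 10 + 12)/8 = (1/2)*(1/8)*38 = 19/8 ≈ 2.3750)
((2 + 5)*L + (l*4 - 3))**2 = ((2 + 5)*(19/8) + (9*4 - 3))**2 = (7*(19/8) + (36 - 3))**2 = (133/8 + 33)**2 = (397/8)**2 = 157609/64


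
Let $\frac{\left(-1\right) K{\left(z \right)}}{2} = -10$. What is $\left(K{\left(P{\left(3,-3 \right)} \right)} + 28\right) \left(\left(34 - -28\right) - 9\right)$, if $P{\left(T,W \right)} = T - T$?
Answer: $2544$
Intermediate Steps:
$P{\left(T,W \right)} = 0$
$K{\left(z \right)} = 20$ ($K{\left(z \right)} = \left(-2\right) \left(-10\right) = 20$)
$\left(K{\left(P{\left(3,-3 \right)} \right)} + 28\right) \left(\left(34 - -28\right) - 9\right) = \left(20 + 28\right) \left(\left(34 - -28\right) - 9\right) = 48 \left(\left(34 + 28\right) - 9\right) = 48 \left(62 - 9\right) = 48 \cdot 53 = 2544$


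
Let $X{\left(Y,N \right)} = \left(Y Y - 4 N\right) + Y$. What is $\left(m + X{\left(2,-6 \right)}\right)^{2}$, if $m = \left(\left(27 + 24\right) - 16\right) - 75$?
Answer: $100$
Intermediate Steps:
$X{\left(Y,N \right)} = Y + Y^{2} - 4 N$ ($X{\left(Y,N \right)} = \left(Y^{2} - 4 N\right) + Y = Y + Y^{2} - 4 N$)
$m = -40$ ($m = \left(51 - 16\right) - 75 = 35 - 75 = -40$)
$\left(m + X{\left(2,-6 \right)}\right)^{2} = \left(-40 + \left(2 + 2^{2} - -24\right)\right)^{2} = \left(-40 + \left(2 + 4 + 24\right)\right)^{2} = \left(-40 + 30\right)^{2} = \left(-10\right)^{2} = 100$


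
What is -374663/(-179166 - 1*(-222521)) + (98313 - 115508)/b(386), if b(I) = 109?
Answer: -786327492/4725695 ≈ -166.39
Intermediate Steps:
-374663/(-179166 - 1*(-222521)) + (98313 - 115508)/b(386) = -374663/(-179166 - 1*(-222521)) + (98313 - 115508)/109 = -374663/(-179166 + 222521) - 17195*1/109 = -374663/43355 - 17195/109 = -786327492/4725695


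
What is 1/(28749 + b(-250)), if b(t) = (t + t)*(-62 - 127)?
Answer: 1/123249 ≈ 8.1137e-6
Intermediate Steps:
b(t) = -378*t (b(t) = (2*t)*(-189) = -378*t)
1/(28749 + b(-250)) = 1/(28749 - 378*(-250)) = 1/(28749 + 94500) = 1/123249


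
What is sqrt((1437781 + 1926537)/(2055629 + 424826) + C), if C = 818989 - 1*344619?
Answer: 2*sqrt(729661062365463485)/2480455 ≈ 688.75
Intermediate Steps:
C = 474370 (C = 818989 - 344619 = 474370)
sqrt((1437781 + 1926537)/(2055629 + 424826) + C) = sqrt((1437781 + 1926537)/(2055629 + 424826) + 474370) = sqrt(3364318/2480455 + 474370) = sqrt(1176656802668/2480455) = 2*sqrt(729661062365463485)/2480455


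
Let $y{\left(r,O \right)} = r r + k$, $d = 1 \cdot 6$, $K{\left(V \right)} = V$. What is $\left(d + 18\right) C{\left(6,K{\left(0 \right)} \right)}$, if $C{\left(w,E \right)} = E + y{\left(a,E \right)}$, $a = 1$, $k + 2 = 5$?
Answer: $96$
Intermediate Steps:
$k = 3$ ($k = -2 + 5 = 3$)
$d = 6$
$y{\left(r,O \right)} = 3 + r^{2}$ ($y{\left(r,O \right)} = r r + 3 = r^{2} + 3 = 3 + r^{2}$)
$C{\left(w,E \right)} = 4 + E$ ($C{\left(w,E \right)} = E + \left(3 + 1^{2}\right) = E + \left(3 + 1\right) = E + 4 = 4 + E$)
$\left(d + 18\right) C{\left(6,K{\left(0 \right)} \right)} = \left(6 + 18\right) \left(4 + 0\right) = 24 \cdot 4 = 96$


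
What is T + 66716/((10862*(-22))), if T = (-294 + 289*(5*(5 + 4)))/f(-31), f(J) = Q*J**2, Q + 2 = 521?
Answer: -2519811170/9932120473 ≈ -0.25370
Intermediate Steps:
Q = 519 (Q = -2 + 521 = 519)
f(J) = 519*J**2
T = 4237/166253 (T = (-294 + 289*(5*(5 + 4)))/((519*(-31)**2)) = (-294 + 289*(5*9))/((519*961)) = (-294 + 289*45)/498759 = (-294 + 13005)*(1/498759) = 12711*(1/498759) = 4237/166253 ≈ 0.025485)
T + 66716/((10862*(-22))) = 4237/166253 + 66716/((10862*(-22))) = 4237/166253 + 66716/(-238964) = 4237/166253 + 66716*(-1/238964) = 4237/166253 - 16679/59741 = -2519811170/9932120473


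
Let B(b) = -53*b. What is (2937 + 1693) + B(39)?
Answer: 2563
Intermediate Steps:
(2937 + 1693) + B(39) = (2937 + 1693) - 53*39 = 4630 - 2067 = 2563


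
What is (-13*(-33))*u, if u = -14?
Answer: -6006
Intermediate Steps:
(-13*(-33))*u = -13*(-33)*(-14) = 429*(-14) = -6006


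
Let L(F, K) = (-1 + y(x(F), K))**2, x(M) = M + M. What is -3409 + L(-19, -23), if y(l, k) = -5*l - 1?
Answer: 31935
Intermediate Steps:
x(M) = 2*M
y(l, k) = -1 - 5*l
L(F, K) = (-2 - 10*F)**2 (L(F, K) = (-1 + (-1 - 10*F))**2 = (-2 - 10*F)**2)
-3409 + L(-19, -23) = -3409 + 4*(1 + 5*(-19))**2 = -3409 + 4*(1 - 95)**2 = -3409 + 4*(-94)**2 = -3409 + 4*8836 = -3409 + 35344 = 31935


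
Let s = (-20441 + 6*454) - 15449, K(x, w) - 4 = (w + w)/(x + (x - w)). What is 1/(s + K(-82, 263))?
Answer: -427/14160700 ≈ -3.0154e-5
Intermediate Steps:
K(x, w) = 4 + 2*w/(-w + 2*x) (K(x, w) = 4 + (w + w)/(x + (x - w)) = 4 + (2*w)/(-w + 2*x) = 4 + 2*w/(-w + 2*x))
s = -33166 (s = (-20441 + 2724) - 15449 = -17717 - 15449 = -33166)
1/(s + K(-82, 263)) = 1/(-33166 + 2*(263 - 4*(-82))/(263 - 2*(-82))) = 1/(-33166 + 2*(263 + 328)/(263 + 164)) = 1/(-33166 + 2*591/427) = 1/(-33166 + 2*(1/427)*591) = 1/(-33166 + 1182/427) = 1/(-14160700/427) = -427/14160700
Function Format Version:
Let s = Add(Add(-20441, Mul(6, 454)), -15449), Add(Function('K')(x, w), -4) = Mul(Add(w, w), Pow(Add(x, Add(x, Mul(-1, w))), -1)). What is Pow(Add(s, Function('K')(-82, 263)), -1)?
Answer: Rational(-427, 14160700) ≈ -3.0154e-5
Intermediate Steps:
Function('K')(x, w) = Add(4, Mul(2, w, Pow(Add(Mul(-1, w), Mul(2, x)), -1))) (Function('K')(x, w) = Add(4, Mul(Add(w, w), Pow(Add(x, Add(x, Mul(-1, w))), -1))) = Add(4, Mul(Mul(2, w), Pow(Add(Mul(-1, w), Mul(2, x)), -1))) = Add(4, Mul(2, w, Pow(Add(Mul(-1, w), Mul(2, x)), -1))))
s = -33166 (s = Add(Add(-20441, 2724), -15449) = Add(-17717, -15449) = -33166)
Pow(Add(s, Function('K')(-82, 263)), -1) = Pow(Add(-33166, Mul(2, Pow(Add(263, Mul(-2, -82)), -1), Add(263, Mul(-4, -82)))), -1) = Pow(Add(-33166, Mul(2, Pow(Add(263, 164), -1), Add(263, 328))), -1) = Pow(Add(-33166, Mul(2, Pow(427, -1), 591)), -1) = Pow(Add(-33166, Mul(2, Rational(1, 427), 591)), -1) = Pow(Add(-33166, Rational(1182, 427)), -1) = Pow(Rational(-14160700, 427), -1) = Rational(-427, 14160700)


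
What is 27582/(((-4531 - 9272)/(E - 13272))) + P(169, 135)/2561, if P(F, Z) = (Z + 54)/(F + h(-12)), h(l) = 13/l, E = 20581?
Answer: -346774438487522/23743069415 ≈ -14605.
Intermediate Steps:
P(F, Z) = (54 + Z)/(-13/12 + F) (P(F, Z) = (Z + 54)/(F + 13/(-12)) = (54 + Z)/(F + 13*(-1/12)) = (54 + Z)/(F - 13/12) = (54 + Z)/(-13/12 + F))
27582/(((-4531 - 9272)/(E - 13272))) + P(169, 135)/2561 = 27582/(((-4531 - 9272)/(20581 - 13272))) + (12*(54 + 135)/(-13 + 12*169))/2561 = 27582/((-13803/7309)) + (12*189/(-13 + 2028))*(1/2561) = 27582/((-13803*1/7309)) + (12*189/2015)*(1/2561) = 27582/(-13803/7309) + (12*(1/2015)*189)*(1/2561) = 27582*(-7309/13803) + (2268/2015)*(1/2561) = -67198946/4601 + 2268/5160415 = -346774438487522/23743069415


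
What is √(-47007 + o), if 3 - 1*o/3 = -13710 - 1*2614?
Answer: √1974 ≈ 44.430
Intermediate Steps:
o = 48981 (o = 9 - 3*(-13710 - 1*2614) = 9 - 3*(-13710 - 2614) = 9 - 3*(-16324) = 9 + 48972 = 48981)
√(-47007 + o) = √(-47007 + 48981) = √1974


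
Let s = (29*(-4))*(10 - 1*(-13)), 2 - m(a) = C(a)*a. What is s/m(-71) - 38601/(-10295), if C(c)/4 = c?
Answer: 402870211/103783895 ≈ 3.8818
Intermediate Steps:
C(c) = 4*c
m(a) = 2 - 4*a² (m(a) = 2 - 4*a*a = 2 - 4*a²)
s = -2668 (s = -116*(10 + 13) = -116*23 = -2668)
s/m(-71) - 38601/(-10295) = -2668/(2 - 4*(-71)²) - 38601/(-10295) = -2668/(2 - 4*5041) - 38601*(-1/10295) = -2668/(2 - 20164) + 38601/10295 = -2668/(-20162) + 38601/10295 = -2668*(-1/20162) + 38601/10295 = 1334/10081 + 38601/10295 = 402870211/103783895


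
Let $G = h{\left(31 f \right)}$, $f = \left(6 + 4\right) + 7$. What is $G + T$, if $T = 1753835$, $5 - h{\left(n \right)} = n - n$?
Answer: $1753840$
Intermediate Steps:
$f = 17$ ($f = 10 + 7 = 17$)
$h{\left(n \right)} = 5$ ($h{\left(n \right)} = 5 - \left(n - n\right) = 5 - 0 = 5 + 0 = 5$)
$G = 5$
$G + T = 5 + 1753835 = 1753840$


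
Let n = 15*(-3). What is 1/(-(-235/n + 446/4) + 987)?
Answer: 18/15665 ≈ 0.0011491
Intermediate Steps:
n = -45
1/(-(-235/n + 446/4) + 987) = 1/(-(-235/(-45) + 446/4) + 987) = 1/(-(-235*(-1/45) + 446*(¼)) + 987) = 1/(-(47/9 + 223/2) + 987) = 1/(-1*2101/18 + 987) = 1/(-2101/18 + 987) = 1/(15665/18) = 18/15665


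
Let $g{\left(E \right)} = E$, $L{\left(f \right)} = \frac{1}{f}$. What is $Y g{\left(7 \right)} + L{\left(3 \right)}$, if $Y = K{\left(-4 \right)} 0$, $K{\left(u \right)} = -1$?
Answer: $\frac{1}{3} \approx 0.33333$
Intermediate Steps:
$Y = 0$ ($Y = \left(-1\right) 0 = 0$)
$Y g{\left(7 \right)} + L{\left(3 \right)} = 0 \cdot 7 + \frac{1}{3} = 0 + \frac{1}{3} = \frac{1}{3}$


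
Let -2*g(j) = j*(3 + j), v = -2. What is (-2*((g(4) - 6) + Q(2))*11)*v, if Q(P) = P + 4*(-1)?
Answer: -968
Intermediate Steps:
g(j) = -j*(3 + j)/2
Q(P) = -4 + P (Q(P) = P - 4 = -4 + P)
(-2*((g(4) - 6) + Q(2))*11)*v = (-2*((-½*4*(3 + 4) - 6) + (-4 + 2))*11)*(-2) = (-2*((-½*4*7 - 6) - 2)*11)*(-2) = (-2*((-14 - 6) - 2)*11)*(-2) = (-2*(-20 - 2)*11)*(-2) = (-2*(-22)*11)*(-2) = (44*11)*(-2) = 484*(-2) = -968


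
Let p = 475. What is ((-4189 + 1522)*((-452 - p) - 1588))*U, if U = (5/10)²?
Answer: 6707505/4 ≈ 1.6769e+6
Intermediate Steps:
U = ¼ (U = (5*(⅒))² = (½)² = ¼ ≈ 0.25000)
((-4189 + 1522)*((-452 - p) - 1588))*U = ((-4189 + 1522)*((-452 - 1*475) - 1588))*(¼) = -2667*((-452 - 475) - 1588)*(¼) = -2667*(-927 - 1588)*(¼) = -2667*(-2515)*(¼) = 6707505*(¼) = 6707505/4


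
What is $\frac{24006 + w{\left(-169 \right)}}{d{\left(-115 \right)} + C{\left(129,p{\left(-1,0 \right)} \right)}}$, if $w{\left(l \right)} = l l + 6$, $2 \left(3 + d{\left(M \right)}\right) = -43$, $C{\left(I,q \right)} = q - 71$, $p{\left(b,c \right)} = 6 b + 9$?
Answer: $- \frac{105146}{185} \approx -568.36$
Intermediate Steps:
$p{\left(b,c \right)} = 9 + 6 b$
$C{\left(I,q \right)} = -71 + q$
$d{\left(M \right)} = - \frac{49}{2}$ ($d{\left(M \right)} = -3 + \frac{1}{2} \left(-43\right) = -3 - \frac{43}{2} = - \frac{49}{2}$)
$w{\left(l \right)} = 6 + l^{2}$ ($w{\left(l \right)} = l^{2} + 6 = 6 + l^{2}$)
$\frac{24006 + w{\left(-169 \right)}}{d{\left(-115 \right)} + C{\left(129,p{\left(-1,0 \right)} \right)}} = \frac{24006 + \left(6 + \left(-169\right)^{2}\right)}{- \frac{49}{2} + \left(-71 + \left(9 + 6 \left(-1\right)\right)\right)} = \frac{24006 + \left(6 + 28561\right)}{- \frac{49}{2} + \left(-71 + \left(9 - 6\right)\right)} = \frac{24006 + 28567}{- \frac{49}{2} + \left(-71 + 3\right)} = \frac{52573}{- \frac{49}{2} - 68} = \frac{52573}{- \frac{185}{2}} = 52573 \left(- \frac{2}{185}\right) = - \frac{105146}{185}$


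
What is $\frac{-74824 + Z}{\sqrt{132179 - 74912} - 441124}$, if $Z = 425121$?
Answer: $- \frac{154524413828}{194590326109} - \frac{3152673 \sqrt{707}}{194590326109} \approx -0.79453$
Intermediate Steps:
$\frac{-74824 + Z}{\sqrt{132179 - 74912} - 441124} = \frac{-74824 + 425121}{\sqrt{132179 - 74912} - 441124} = \frac{350297}{\sqrt{57267} - 441124} = \frac{350297}{9 \sqrt{707} - 441124} = \frac{350297}{-441124 + 9 \sqrt{707}}$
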